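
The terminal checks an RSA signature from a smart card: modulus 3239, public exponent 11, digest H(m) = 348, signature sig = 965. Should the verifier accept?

reject

sig^2 ≡ 965^2 = 931225 ≡ 1632
sig^4 ≡ 1632^2 = 2663424 ≡ 966
sig^8 ≡ 966^2 = 933156 ≡ 324
11 = 8 + 2 + 1, so sig^11 ≡ 324·1632·965 ≡ 2016 (mod 3239)
sig^11 mod 3239 = 2016, but H(m) = 348.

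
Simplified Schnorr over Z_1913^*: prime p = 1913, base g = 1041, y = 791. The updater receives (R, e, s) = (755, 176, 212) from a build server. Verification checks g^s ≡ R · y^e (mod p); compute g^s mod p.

583

1041^212 mod 1913 = 583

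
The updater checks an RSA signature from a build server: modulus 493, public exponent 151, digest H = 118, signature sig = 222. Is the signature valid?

Squares mod 493: sig^1≡222, sig^2≡477, sig^4≡256, sig^8≡460, sig^16≡103, sig^32≡256, sig^64≡460, sig^128≡103
151 = 128 + 16 + 4 + 2 + 1, so sig^151 ≡ 103·103·256·477·222 ≡ 375 (mod 493)
The recovered value 375 does not match the digest 118.

invalid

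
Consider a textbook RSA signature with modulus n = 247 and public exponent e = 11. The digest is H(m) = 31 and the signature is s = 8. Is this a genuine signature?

s^2 ≡ 8^2 = 64
s^4 ≡ 64^2 = 4096 ≡ 144
s^8 ≡ 144^2 = 20736 ≡ 235
11 = 8 + 2 + 1, so s^11 ≡ 235·64·8 ≡ 31 (mod 247)
Since 31 equals the digest 31, verification succeeds.

genuine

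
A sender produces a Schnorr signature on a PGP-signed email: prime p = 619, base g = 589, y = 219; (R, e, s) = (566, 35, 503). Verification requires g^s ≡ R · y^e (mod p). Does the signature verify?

does not verify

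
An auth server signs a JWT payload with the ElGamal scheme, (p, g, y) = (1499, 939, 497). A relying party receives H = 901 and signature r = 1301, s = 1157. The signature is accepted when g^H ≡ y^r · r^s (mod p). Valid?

Left side g^H mod p:
939^2 = 881721 ≡ 309
939^4 ≡ 309^2 = 95481 ≡ 1044
939^8 ≡ 1044^2 = 1089936 ≡ 163
939^16 ≡ 163^2 = 26569 ≡ 1086
939^32 ≡ 1086^2 = 1179396 ≡ 1182
939^64 ≡ 1182^2 = 1397124 ≡ 56
939^128 ≡ 56^2 = 3136 ≡ 138
939^256 ≡ 138^2 = 19044 ≡ 1056
939^512 ≡ 1056^2 = 1115136 ≡ 1379
901 = 512 + 256 + 128 + 4 + 1, so 939^901 ≡ 1379·1056·138·1044·939 ≡ 780 (mod 1499)
Right side y^r · r^s mod p:
497^2 = 247009 ≡ 1173
497^4 ≡ 1173^2 = 1375929 ≡ 1346
497^8 ≡ 1346^2 = 1811716 ≡ 924
497^16 ≡ 924^2 = 853776 ≡ 845
497^32 ≡ 845^2 = 714025 ≡ 501
497^64 ≡ 501^2 = 251001 ≡ 668
497^128 ≡ 668^2 = 446224 ≡ 1021
497^256 ≡ 1021^2 = 1042441 ≡ 636
497^512 ≡ 636^2 = 404496 ≡ 1265
497^1024 ≡ 1265^2 = 1600225 ≡ 792
1301 = 1024 + 256 + 16 + 4 + 1, so 497^1301 ≡ 792·636·845·1346·497 ≡ 1019 (mod 1499)
1301^2 = 1692601 ≡ 230
1301^4 ≡ 230^2 = 52900 ≡ 435
1301^8 ≡ 435^2 = 189225 ≡ 351
1301^16 ≡ 351^2 = 123201 ≡ 283
1301^32 ≡ 283^2 = 80089 ≡ 642
1301^64 ≡ 642^2 = 412164 ≡ 1438
1301^128 ≡ 1438^2 = 2067844 ≡ 723
1301^256 ≡ 723^2 = 522729 ≡ 1077
1301^512 ≡ 1077^2 = 1159929 ≡ 1202
1301^1024 ≡ 1202^2 = 1444804 ≡ 1267
1157 = 1024 + 128 + 4 + 1, so 1301^1157 ≡ 1267·723·435·1301 ≡ 506 (mod 1499)
1019·506 = 515614 ≡ 1457 (mod 1499)
780 ≠ 1457, so verification fails.

no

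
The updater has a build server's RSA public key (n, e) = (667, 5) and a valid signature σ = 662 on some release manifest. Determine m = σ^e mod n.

Squares mod 667: σ^1≡662, σ^2≡25, σ^4≡625
5 = 4 + 1, so σ^5 ≡ 625·662 ≡ 210 (mod 667)

210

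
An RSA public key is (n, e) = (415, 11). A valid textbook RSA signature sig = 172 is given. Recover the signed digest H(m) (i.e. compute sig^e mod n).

sig^11 mod 415 = 238

238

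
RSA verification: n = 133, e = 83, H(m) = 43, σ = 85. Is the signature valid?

valid

Squares mod 133: σ^1≡85, σ^2≡43, σ^4≡120, σ^8≡36, σ^16≡99, σ^32≡92, σ^64≡85
83 = 64 + 16 + 2 + 1, so σ^83 ≡ 85·99·43·85 ≡ 43 (mod 133)
σ^83 mod 133 = 43 matches H(m).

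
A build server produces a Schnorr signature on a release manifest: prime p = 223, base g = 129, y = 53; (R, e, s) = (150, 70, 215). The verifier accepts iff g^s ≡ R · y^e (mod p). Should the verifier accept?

reject

g^s mod p:
129^2 = 16641 ≡ 139
129^4 ≡ 139^2 = 19321 ≡ 143
129^8 ≡ 143^2 = 20449 ≡ 156
129^16 ≡ 156^2 = 24336 ≡ 29
129^32 ≡ 29^2 = 841 ≡ 172
129^64 ≡ 172^2 = 29584 ≡ 148
129^128 ≡ 148^2 = 21904 ≡ 50
215 = 128 + 64 + 16 + 4 + 2 + 1, so 129^215 ≡ 50·148·29·143·139·129 ≡ 48 (mod 223)
R · y^e mod p:
53^2 = 2809 ≡ 133
53^4 ≡ 133^2 = 17689 ≡ 72
53^8 ≡ 72^2 = 5184 ≡ 55
53^16 ≡ 55^2 = 3025 ≡ 126
53^32 ≡ 126^2 = 15876 ≡ 43
53^64 ≡ 43^2 = 1849 ≡ 65
70 = 64 + 4 + 2, so 53^70 ≡ 65·72·133 ≡ 47 (mod 223)
150·47 = 7050 ≡ 137 (mod 223)
48 ≠ 137; the check fails.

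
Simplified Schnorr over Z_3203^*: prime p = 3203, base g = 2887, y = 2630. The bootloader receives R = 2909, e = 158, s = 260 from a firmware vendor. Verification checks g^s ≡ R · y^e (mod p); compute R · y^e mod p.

2630^2 = 6916900 ≡ 1623
2630^4 ≡ 1623^2 = 2634129 ≡ 1263
2630^8 ≡ 1263^2 = 1595169 ≡ 75
2630^16 ≡ 75^2 = 5625 ≡ 2422
2630^32 ≡ 2422^2 = 5866084 ≡ 1391
2630^64 ≡ 1391^2 = 1934881 ≡ 269
2630^128 ≡ 269^2 = 72361 ≡ 1895
158 = 128 + 16 + 8 + 4 + 2, so 2630^158 ≡ 1895·2422·75·1263·1623 ≡ 1484 (mod 3203)
R · y^e ≡ 2909·1484 = 4316956 ≡ 2515 (mod 3203)

2515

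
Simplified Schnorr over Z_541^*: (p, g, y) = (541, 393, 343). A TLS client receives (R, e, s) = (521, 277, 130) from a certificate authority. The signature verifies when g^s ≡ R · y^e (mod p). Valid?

no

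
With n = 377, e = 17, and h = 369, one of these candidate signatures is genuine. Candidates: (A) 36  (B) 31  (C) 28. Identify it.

B

Candidate A: 36^17 mod 377 = 82
Candidate B: 31^17 mod 377 = 369
  → matches h = 369
Candidate C: 28^17 mod 377 = 318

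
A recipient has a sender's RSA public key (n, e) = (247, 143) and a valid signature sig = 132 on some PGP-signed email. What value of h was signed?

189

Squares mod 247: sig^1≡132, sig^2≡134, sig^4≡172, sig^8≡191, sig^16≡172, sig^32≡191, sig^64≡172, sig^128≡191
143 = 128 + 8 + 4 + 2 + 1, so sig^143 ≡ 191·191·172·134·132 ≡ 189 (mod 247)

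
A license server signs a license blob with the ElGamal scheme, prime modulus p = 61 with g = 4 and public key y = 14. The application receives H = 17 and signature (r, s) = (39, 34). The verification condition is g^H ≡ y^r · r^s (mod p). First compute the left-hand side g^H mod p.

45

4^2 = 16
4^4 ≡ 16^2 = 256 ≡ 12
4^8 ≡ 12^2 = 144 ≡ 22
4^16 ≡ 22^2 = 484 ≡ 57
17 = 16 + 1, so 4^17 ≡ 57·4 ≡ 45 (mod 61)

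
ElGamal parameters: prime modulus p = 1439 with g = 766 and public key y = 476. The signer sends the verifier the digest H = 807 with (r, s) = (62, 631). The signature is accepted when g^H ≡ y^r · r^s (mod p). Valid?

Left side g^H mod p:
Squares mod 1439: 766^1≡766, 766^2≡1083, 766^4≡104, 766^8≡743, 766^16≡912, 766^32≡2, 766^64≡4, 766^128≡16, 766^256≡256, 766^512≡781
807 = 512 + 256 + 32 + 4 + 2 + 1, so 766^807 ≡ 781·256·2·104·1083·766 ≡ 827 (mod 1439)
Right side y^r · r^s mod p:
Squares mod 1439: 476^1≡476, 476^2≡653, 476^4≡465, 476^8≡375, 476^16≡1042, 476^32≡758
62 = 32 + 16 + 8 + 4 + 2, so 476^62 ≡ 758·1042·375·465·653 ≡ 470 (mod 1439)
Squares mod 1439: 62^1≡62, 62^2≡966, 62^4≡684, 62^8≡181, 62^16≡1103, 62^32≡654, 62^64≡333, 62^128≡86, 62^256≡201, 62^512≡109
631 = 512 + 64 + 32 + 16 + 4 + 2 + 1, so 62^631 ≡ 109·333·654·1103·684·966·62 ≡ 841 (mod 1439)
470·841 = 395270 ≡ 984 (mod 1439)
827 ≠ 984, so verification fails.

no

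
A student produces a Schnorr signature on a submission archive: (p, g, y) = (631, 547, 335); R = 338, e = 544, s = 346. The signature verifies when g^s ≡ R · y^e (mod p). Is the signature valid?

valid

g^s mod p:
Squares mod 631: 547^1≡547, 547^2≡115, 547^4≡605, 547^8≡45, 547^16≡132, 547^32≡387, 547^64≡222, 547^128≡66, 547^256≡570
346 = 256 + 64 + 16 + 8 + 2, so 547^346 ≡ 570·222·132·45·115 ≡ 568 (mod 631)
R · y^e mod p:
Squares mod 631: 335^1≡335, 335^2≡538, 335^4≡446, 335^8≡151, 335^16≡85, 335^32≡284, 335^64≡519, 335^128≡555, 335^256≡97, 335^512≡575
544 = 512 + 32, so 335^544 ≡ 575·284 ≡ 502 (mod 631)
338·502 = 169676 ≡ 568 (mod 631)
568 ≡ 568 (mod 631); signature holds.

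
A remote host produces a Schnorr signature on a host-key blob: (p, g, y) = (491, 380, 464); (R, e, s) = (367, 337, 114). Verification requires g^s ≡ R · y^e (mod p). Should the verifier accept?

reject

g^s mod p:
380^2 = 144400 ≡ 46
380^4 ≡ 46^2 = 2116 ≡ 152
380^8 ≡ 152^2 = 23104 ≡ 27
380^16 ≡ 27^2 = 729 ≡ 238
380^32 ≡ 238^2 = 56644 ≡ 179
380^64 ≡ 179^2 = 32041 ≡ 126
114 = 64 + 32 + 16 + 2, so 380^114 ≡ 126·179·238·46 ≡ 238 (mod 491)
R · y^e mod p:
464^2 = 215296 ≡ 238
464^4 ≡ 238^2 = 56644 ≡ 179
464^8 ≡ 179^2 = 32041 ≡ 126
464^16 ≡ 126^2 = 15876 ≡ 164
464^32 ≡ 164^2 = 26896 ≡ 382
464^64 ≡ 382^2 = 145924 ≡ 97
464^128 ≡ 97^2 = 9409 ≡ 80
464^256 ≡ 80^2 = 6400 ≡ 17
337 = 256 + 64 + 16 + 1, so 464^337 ≡ 17·97·164·464 ≡ 380 (mod 491)
367·380 = 139460 ≡ 16 (mod 491)
238 ≠ 16; the check fails.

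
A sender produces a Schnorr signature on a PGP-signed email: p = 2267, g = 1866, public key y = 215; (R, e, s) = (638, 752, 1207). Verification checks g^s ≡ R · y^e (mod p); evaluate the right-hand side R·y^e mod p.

215^752 mod 2267 = 826
R · y^e ≡ 638·826 = 526988 ≡ 1044 (mod 2267)

1044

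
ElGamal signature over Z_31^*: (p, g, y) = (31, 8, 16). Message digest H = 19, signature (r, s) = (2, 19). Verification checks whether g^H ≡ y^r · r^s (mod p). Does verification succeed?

Left side g^H mod p:
8^2 = 64 ≡ 2
8^4 ≡ 2^2 = 4
8^8 ≡ 4^2 = 16
8^16 ≡ 16^2 = 256 ≡ 8
19 = 16 + 2 + 1, so 8^19 ≡ 8·2·8 ≡ 4 (mod 31)
Right side y^r · r^s mod p:
16^2 = 256 ≡ 8
2^2 = 4
2^4 ≡ 4^2 = 16
2^8 ≡ 16^2 = 256 ≡ 8
2^16 ≡ 8^2 = 64 ≡ 2
19 = 16 + 2 + 1, so 2^19 ≡ 2·4·2 ≡ 16 (mod 31)
8·16 = 128 ≡ 4 (mod 31)
4 ≡ 4 (mod 31), so the signature is genuine.

passes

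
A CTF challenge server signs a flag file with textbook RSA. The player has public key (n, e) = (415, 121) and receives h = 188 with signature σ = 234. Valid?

no

σ^2 ≡ 234^2 = 54756 ≡ 391
σ^4 ≡ 391^2 = 152881 ≡ 161
σ^8 ≡ 161^2 = 25921 ≡ 191
σ^16 ≡ 191^2 = 36481 ≡ 376
σ^32 ≡ 376^2 = 141376 ≡ 276
σ^64 ≡ 276^2 = 76176 ≡ 231
121 = 64 + 32 + 16 + 8 + 1, so σ^121 ≡ 231·276·376·191·234 ≡ 204 (mod 415)
204 ≠ 188, so verification fails.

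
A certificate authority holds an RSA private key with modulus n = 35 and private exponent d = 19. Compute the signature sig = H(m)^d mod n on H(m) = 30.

30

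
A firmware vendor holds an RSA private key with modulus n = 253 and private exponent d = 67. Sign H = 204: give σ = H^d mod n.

250

H^2 ≡ 204^2 = 41616 ≡ 124
H^4 ≡ 124^2 = 15376 ≡ 196
H^8 ≡ 196^2 = 38416 ≡ 213
H^16 ≡ 213^2 = 45369 ≡ 82
H^32 ≡ 82^2 = 6724 ≡ 146
H^64 ≡ 146^2 = 21316 ≡ 64
67 = 64 + 2 + 1, so H^67 ≡ 64·124·204 ≡ 250 (mod 253)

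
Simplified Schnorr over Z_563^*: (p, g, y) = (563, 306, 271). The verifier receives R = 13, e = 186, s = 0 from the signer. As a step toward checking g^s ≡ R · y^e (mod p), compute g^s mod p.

306^0 mod 563 = 1

1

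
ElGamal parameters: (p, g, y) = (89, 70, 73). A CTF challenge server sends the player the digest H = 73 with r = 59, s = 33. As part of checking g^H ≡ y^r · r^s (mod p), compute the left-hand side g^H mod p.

70^2 = 4900 ≡ 5
70^4 ≡ 5^2 = 25
70^8 ≡ 25^2 = 625 ≡ 2
70^16 ≡ 2^2 = 4
70^32 ≡ 4^2 = 16
70^64 ≡ 16^2 = 256 ≡ 78
73 = 64 + 8 + 1, so 70^73 ≡ 78·2·70 ≡ 62 (mod 89)

62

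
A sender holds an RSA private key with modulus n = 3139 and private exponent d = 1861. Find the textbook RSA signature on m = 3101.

m^2 ≡ 3101^2 = 9616201 ≡ 1444
m^4 ≡ 1444^2 = 2085136 ≡ 840
m^8 ≡ 840^2 = 705600 ≡ 2464
m^16 ≡ 2464^2 = 6071296 ≡ 470
m^32 ≡ 470^2 = 220900 ≡ 1170
m^64 ≡ 1170^2 = 1368900 ≡ 296
m^128 ≡ 296^2 = 87616 ≡ 2863
m^256 ≡ 2863^2 = 8196769 ≡ 840
m^512 ≡ 840^2 = 705600 ≡ 2464
m^1024 ≡ 2464^2 = 6071296 ≡ 470
1861 = 1024 + 512 + 256 + 64 + 4 + 1, so m^1861 ≡ 470·2464·840·296·840·3101 ≡ 1667 (mod 3139)

1667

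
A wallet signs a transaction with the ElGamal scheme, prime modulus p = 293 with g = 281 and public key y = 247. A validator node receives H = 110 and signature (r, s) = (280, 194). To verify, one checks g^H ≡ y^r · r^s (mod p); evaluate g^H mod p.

Squares mod 293: 281^1≡281, 281^2≡144, 281^4≡226, 281^8≡94, 281^16≡46, 281^32≡65, 281^64≡123
110 = 64 + 32 + 8 + 4 + 2, so 281^110 ≡ 123·65·94·226·144 ≡ 271 (mod 293)

271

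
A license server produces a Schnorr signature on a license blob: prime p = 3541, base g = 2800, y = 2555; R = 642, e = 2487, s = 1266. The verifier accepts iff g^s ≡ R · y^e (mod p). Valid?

yes

g^s mod p:
2800^2 = 7840000 ≡ 226
2800^4 ≡ 226^2 = 51076 ≡ 1502
2800^8 ≡ 1502^2 = 2256004 ≡ 387
2800^16 ≡ 387^2 = 149769 ≡ 1047
2800^32 ≡ 1047^2 = 1096209 ≡ 2040
2800^64 ≡ 2040^2 = 4161600 ≡ 925
2800^128 ≡ 925^2 = 855625 ≡ 2244
2800^256 ≡ 2244^2 = 5035536 ≡ 234
2800^512 ≡ 234^2 = 54756 ≡ 1641
2800^1024 ≡ 1641^2 = 2692881 ≡ 1721
1266 = 1024 + 128 + 64 + 32 + 16 + 2, so 2800^1266 ≡ 1721·2244·925·2040·1047·226 ≡ 919 (mod 3541)
R · y^e mod p:
2555^2 = 6528025 ≡ 1962
2555^4 ≡ 1962^2 = 3849444 ≡ 377
2555^8 ≡ 377^2 = 142129 ≡ 489
2555^16 ≡ 489^2 = 239121 ≡ 1874
2555^32 ≡ 1874^2 = 3511876 ≡ 2745
2555^64 ≡ 2745^2 = 7535025 ≡ 3318
2555^128 ≡ 3318^2 = 11009124 ≡ 155
2555^256 ≡ 155^2 = 24025 ≡ 2779
2555^512 ≡ 2779^2 = 7722841 ≡ 3461
2555^1024 ≡ 3461^2 = 11978521 ≡ 2859
2555^2048 ≡ 2859^2 = 8173881 ≡ 1253
2487 = 2048 + 256 + 128 + 32 + 16 + 4 + 2 + 1, so 2555^2487 ≡ 1253·2779·155·2745·1874·377·1962·2555 ≡ 1088 (mod 3541)
642·1088 = 698496 ≡ 919 (mod 3541)
919 ≡ 919 (mod 3541); signature holds.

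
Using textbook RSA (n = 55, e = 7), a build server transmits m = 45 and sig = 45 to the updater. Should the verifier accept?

sig^2 ≡ 45^2 = 2025 ≡ 45
sig^4 ≡ 45^2 = 2025 ≡ 45
7 = 4 + 2 + 1, so sig^7 ≡ 45·45·45 ≡ 45 (mod 55)
sig^7 mod 55 = 45 matches m.

accept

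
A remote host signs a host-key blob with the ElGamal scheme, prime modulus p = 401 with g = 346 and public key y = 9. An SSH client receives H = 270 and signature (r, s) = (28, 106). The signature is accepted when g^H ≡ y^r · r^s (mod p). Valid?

Left side g^H mod p:
346^2 = 119716 ≡ 218
346^4 ≡ 218^2 = 47524 ≡ 206
346^8 ≡ 206^2 = 42436 ≡ 331
346^16 ≡ 331^2 = 109561 ≡ 88
346^32 ≡ 88^2 = 7744 ≡ 125
346^64 ≡ 125^2 = 15625 ≡ 387
346^128 ≡ 387^2 = 149769 ≡ 196
346^256 ≡ 196^2 = 38416 ≡ 321
270 = 256 + 8 + 4 + 2, so 346^270 ≡ 321·331·206·218 ≡ 56 (mod 401)
Right side y^r · r^s mod p:
9^2 = 81
9^4 ≡ 81^2 = 6561 ≡ 145
9^8 ≡ 145^2 = 21025 ≡ 173
9^16 ≡ 173^2 = 29929 ≡ 255
28 = 16 + 8 + 4, so 9^28 ≡ 255·173·145 ≡ 324 (mod 401)
28^2 = 784 ≡ 383
28^4 ≡ 383^2 = 146689 ≡ 324
28^8 ≡ 324^2 = 104976 ≡ 315
28^16 ≡ 315^2 = 99225 ≡ 178
28^32 ≡ 178^2 = 31684 ≡ 5
28^64 ≡ 5^2 = 25
106 = 64 + 32 + 8 + 2, so 28^106 ≡ 25·5·315·383 ≡ 218 (mod 401)
324·218 = 70632 ≡ 56 (mod 401)
56 ≡ 56 (mod 401), so the signature is genuine.

yes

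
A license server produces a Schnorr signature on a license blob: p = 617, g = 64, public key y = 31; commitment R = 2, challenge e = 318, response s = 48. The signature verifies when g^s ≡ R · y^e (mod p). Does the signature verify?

g^s mod p:
64^48 mod 617 = 398
R · y^e mod p:
31^318 mod 617 = 418
2·418 = 836 ≡ 219 (mod 617)
398 ≠ 219; the check fails.

does not verify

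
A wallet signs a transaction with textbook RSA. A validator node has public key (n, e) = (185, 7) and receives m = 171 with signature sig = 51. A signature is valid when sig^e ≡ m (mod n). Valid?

yes

Squares mod 185: sig^1≡51, sig^2≡11, sig^4≡121
7 = 4 + 2 + 1, so sig^7 ≡ 121·11·51 ≡ 171 (mod 185)
171 = m, so the signature checks out.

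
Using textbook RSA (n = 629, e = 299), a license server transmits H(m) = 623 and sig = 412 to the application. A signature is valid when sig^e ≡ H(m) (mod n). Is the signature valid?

sig^2 ≡ 412^2 = 169744 ≡ 543
sig^4 ≡ 543^2 = 294849 ≡ 477
sig^8 ≡ 477^2 = 227529 ≡ 460
sig^16 ≡ 460^2 = 211600 ≡ 256
sig^32 ≡ 256^2 = 65536 ≡ 120
sig^64 ≡ 120^2 = 14400 ≡ 562
sig^128 ≡ 562^2 = 315844 ≡ 86
sig^256 ≡ 86^2 = 7396 ≡ 477
299 = 256 + 32 + 8 + 2 + 1, so sig^299 ≡ 477·120·460·543·412 ≡ 557 (mod 629)
sig^299 mod 629 = 557, but H(m) = 623.

invalid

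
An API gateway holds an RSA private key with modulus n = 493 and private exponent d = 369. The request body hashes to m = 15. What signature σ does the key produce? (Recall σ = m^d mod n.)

m^2 ≡ 15^2 = 225
m^4 ≡ 225^2 = 50625 ≡ 339
m^8 ≡ 339^2 = 114921 ≡ 52
m^16 ≡ 52^2 = 2704 ≡ 239
m^32 ≡ 239^2 = 57121 ≡ 426
m^64 ≡ 426^2 = 181476 ≡ 52
m^128 ≡ 52^2 = 2704 ≡ 239
m^256 ≡ 239^2 = 57121 ≡ 426
369 = 256 + 64 + 32 + 16 + 1, so m^369 ≡ 426·52·426·239·15 ≡ 474 (mod 493)

474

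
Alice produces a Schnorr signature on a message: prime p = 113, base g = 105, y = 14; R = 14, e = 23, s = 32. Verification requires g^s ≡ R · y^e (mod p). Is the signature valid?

g^s mod p:
Squares mod 113: 105^1≡105, 105^2≡64, 105^4≡28, 105^8≡106, 105^16≡49, 105^32≡28
105^32 ≡ 28 (mod 113)
R · y^e mod p:
Squares mod 113: 14^1≡14, 14^2≡83, 14^4≡109, 14^8≡16, 14^16≡30
23 = 16 + 4 + 2 + 1, so 14^23 ≡ 30·109·83·14 ≡ 2 (mod 113)
14·2 = 28 ≡ 28 (mod 113)
28 ≡ 28 (mod 113); signature holds.

valid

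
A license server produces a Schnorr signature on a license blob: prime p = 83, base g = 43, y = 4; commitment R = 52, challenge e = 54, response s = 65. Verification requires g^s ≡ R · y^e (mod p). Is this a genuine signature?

g^s mod p:
Squares mod 83: 43^1≡43, 43^2≡23, 43^4≡31, 43^8≡48, 43^16≡63, 43^32≡68, 43^64≡59
65 = 64 + 1, so 43^65 ≡ 59·43 ≡ 47 (mod 83)
R · y^e mod p:
Squares mod 83: 4^1≡4, 4^2≡16, 4^4≡7, 4^8≡49, 4^16≡77, 4^32≡36
54 = 32 + 16 + 4 + 2, so 4^54 ≡ 36·77·7·16 ≡ 44 (mod 83)
52·44 = 2288 ≡ 47 (mod 83)
47 ≡ 47 (mod 83); signature holds.

genuine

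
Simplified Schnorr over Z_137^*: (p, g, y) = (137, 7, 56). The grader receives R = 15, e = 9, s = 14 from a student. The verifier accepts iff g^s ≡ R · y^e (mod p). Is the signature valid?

g^s mod p:
7^2 = 49
7^4 ≡ 49^2 = 2401 ≡ 72
7^8 ≡ 72^2 = 5184 ≡ 115
14 = 8 + 4 + 2, so 7^14 ≡ 115·72·49 ≡ 63 (mod 137)
R · y^e mod p:
56^2 = 3136 ≡ 122
56^4 ≡ 122^2 = 14884 ≡ 88
56^8 ≡ 88^2 = 7744 ≡ 72
9 = 8 + 1, so 56^9 ≡ 72·56 ≡ 59 (mod 137)
15·59 = 885 ≡ 63 (mod 137)
63 ≡ 63 (mod 137); signature holds.

valid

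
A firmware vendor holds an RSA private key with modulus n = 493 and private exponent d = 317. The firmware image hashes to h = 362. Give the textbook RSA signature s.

Squares mod 493: h^1≡362, h^2≡399, h^4≡455, h^8≡458, h^16≡239, h^32≡426, h^64≡52, h^128≡239, h^256≡426
317 = 256 + 32 + 16 + 8 + 4 + 1, so h^317 ≡ 426·426·239·458·455·362 ≡ 3 (mod 493)

3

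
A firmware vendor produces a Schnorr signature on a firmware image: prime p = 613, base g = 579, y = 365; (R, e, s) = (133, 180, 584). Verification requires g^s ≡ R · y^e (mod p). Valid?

g^s mod p:
Squares mod 613: 579^1≡579, 579^2≡543, 579^4≡609, 579^8≡16, 579^16≡256, 579^32≡558, 579^64≡573, 579^128≡374, 579^256≡112, 579^512≡284
584 = 512 + 64 + 8, so 579^584 ≡ 284·573·16 ≡ 301 (mod 613)
R · y^e mod p:
Squares mod 613: 365^1≡365, 365^2≡204, 365^4≡545, 365^8≡333, 365^16≡549, 365^32≡418, 365^64≡19, 365^128≡361
180 = 128 + 32 + 16 + 4, so 365^180 ≡ 361·418·549·545 ≡ 583 (mod 613)
133·583 = 77539 ≡ 301 (mod 613)
301 ≡ 301 (mod 613); signature holds.

yes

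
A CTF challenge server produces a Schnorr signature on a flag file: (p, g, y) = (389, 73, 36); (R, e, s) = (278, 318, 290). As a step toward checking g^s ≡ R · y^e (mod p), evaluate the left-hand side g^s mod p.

16

73^290 mod 389 = 16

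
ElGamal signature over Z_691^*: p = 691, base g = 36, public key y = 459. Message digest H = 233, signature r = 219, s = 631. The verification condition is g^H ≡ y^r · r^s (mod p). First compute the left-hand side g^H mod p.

306

36^2 = 1296 ≡ 605
36^4 ≡ 605^2 = 366025 ≡ 486
36^8 ≡ 486^2 = 236196 ≡ 565
36^16 ≡ 565^2 = 319225 ≡ 674
36^32 ≡ 674^2 = 454276 ≡ 289
36^64 ≡ 289^2 = 83521 ≡ 601
36^128 ≡ 601^2 = 361201 ≡ 499
233 = 128 + 64 + 32 + 8 + 1, so 36^233 ≡ 499·601·289·565·36 ≡ 306 (mod 691)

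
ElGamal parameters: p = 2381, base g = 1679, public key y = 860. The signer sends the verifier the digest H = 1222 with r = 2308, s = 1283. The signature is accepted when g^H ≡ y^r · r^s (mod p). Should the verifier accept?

reject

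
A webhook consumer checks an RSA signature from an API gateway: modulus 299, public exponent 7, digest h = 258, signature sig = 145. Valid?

sig^2 ≡ 145^2 = 21025 ≡ 95
sig^4 ≡ 95^2 = 9025 ≡ 55
7 = 4 + 2 + 1, so sig^7 ≡ 55·95·145 ≡ 258 (mod 299)
sig^7 mod 299 = 258 matches h.

yes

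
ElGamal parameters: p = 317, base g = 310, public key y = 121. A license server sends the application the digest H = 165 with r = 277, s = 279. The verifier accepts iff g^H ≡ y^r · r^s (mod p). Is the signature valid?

valid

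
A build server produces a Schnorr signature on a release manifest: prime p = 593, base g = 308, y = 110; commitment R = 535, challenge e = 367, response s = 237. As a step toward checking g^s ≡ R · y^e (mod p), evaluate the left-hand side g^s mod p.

366

308^2 = 94864 ≡ 577
308^4 ≡ 577^2 = 332929 ≡ 256
308^8 ≡ 256^2 = 65536 ≡ 306
308^16 ≡ 306^2 = 93636 ≡ 535
308^32 ≡ 535^2 = 286225 ≡ 399
308^64 ≡ 399^2 = 159201 ≡ 277
308^128 ≡ 277^2 = 76729 ≡ 232
237 = 128 + 64 + 32 + 8 + 4 + 1, so 308^237 ≡ 232·277·399·306·256·308 ≡ 366 (mod 593)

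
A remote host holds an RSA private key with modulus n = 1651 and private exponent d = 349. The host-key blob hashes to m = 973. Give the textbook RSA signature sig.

544

m^349 mod 1651 = 544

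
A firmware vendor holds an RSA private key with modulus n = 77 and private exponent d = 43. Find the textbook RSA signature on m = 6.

62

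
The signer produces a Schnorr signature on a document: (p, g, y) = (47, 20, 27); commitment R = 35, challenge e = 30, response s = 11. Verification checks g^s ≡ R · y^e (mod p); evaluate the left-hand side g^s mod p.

30

Squares mod 47: 20^1≡20, 20^2≡24, 20^4≡12, 20^8≡3
11 = 8 + 2 + 1, so 20^11 ≡ 3·24·20 ≡ 30 (mod 47)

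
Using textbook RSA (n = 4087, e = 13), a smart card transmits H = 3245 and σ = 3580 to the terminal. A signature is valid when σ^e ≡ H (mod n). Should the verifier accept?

accept

Squares mod 4087: σ^1≡3580, σ^2≡3655, σ^4≡2709, σ^8≡2516
13 = 8 + 4 + 1, so σ^13 ≡ 2516·2709·3580 ≡ 3245 (mod 4087)
σ^13 mod 4087 = 3245 matches H.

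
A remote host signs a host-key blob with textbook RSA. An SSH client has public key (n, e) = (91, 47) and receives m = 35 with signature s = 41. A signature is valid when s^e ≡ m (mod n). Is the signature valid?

s^2 ≡ 41^2 = 1681 ≡ 43
s^4 ≡ 43^2 = 1849 ≡ 29
s^8 ≡ 29^2 = 841 ≡ 22
s^16 ≡ 22^2 = 484 ≡ 29
s^32 ≡ 29^2 = 841 ≡ 22
47 = 32 + 8 + 4 + 2 + 1, so s^47 ≡ 22·22·29·43·41 ≡ 20 (mod 91)
20 ≠ 35, so verification fails.

invalid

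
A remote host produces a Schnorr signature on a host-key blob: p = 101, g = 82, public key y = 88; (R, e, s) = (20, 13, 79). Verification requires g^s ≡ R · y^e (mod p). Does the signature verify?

g^s mod p:
82^2 = 6724 ≡ 58
82^4 ≡ 58^2 = 3364 ≡ 31
82^8 ≡ 31^2 = 961 ≡ 52
82^16 ≡ 52^2 = 2704 ≡ 78
82^32 ≡ 78^2 = 6084 ≡ 24
82^64 ≡ 24^2 = 576 ≡ 71
79 = 64 + 8 + 4 + 2 + 1, so 82^79 ≡ 71·52·31·58·82 ≡ 70 (mod 101)
R · y^e mod p:
88^2 = 7744 ≡ 68
88^4 ≡ 68^2 = 4624 ≡ 79
88^8 ≡ 79^2 = 6241 ≡ 80
13 = 8 + 4 + 1, so 88^13 ≡ 80·79·88 ≡ 54 (mod 101)
20·54 = 1080 ≡ 70 (mod 101)
70 ≡ 70 (mod 101); signature holds.

verifies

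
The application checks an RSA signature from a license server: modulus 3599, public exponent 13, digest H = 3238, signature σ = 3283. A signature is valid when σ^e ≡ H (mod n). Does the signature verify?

does not verify

σ^2 ≡ 3283^2 = 10778089 ≡ 2683
σ^4 ≡ 2683^2 = 7198489 ≡ 489
σ^8 ≡ 489^2 = 239121 ≡ 1587
13 = 8 + 4 + 1, so σ^13 ≡ 1587·489·3283 ≡ 2673 (mod 3599)
2673 ≠ 3238, so verification fails.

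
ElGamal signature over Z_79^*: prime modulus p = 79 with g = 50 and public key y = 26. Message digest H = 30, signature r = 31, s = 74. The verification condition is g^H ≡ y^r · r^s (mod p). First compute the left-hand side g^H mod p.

50^30 mod 79 = 65

65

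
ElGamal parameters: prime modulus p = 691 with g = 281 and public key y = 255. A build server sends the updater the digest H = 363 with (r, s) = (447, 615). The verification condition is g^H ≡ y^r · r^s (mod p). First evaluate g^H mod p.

281^2 = 78961 ≡ 187
281^4 ≡ 187^2 = 34969 ≡ 419
281^8 ≡ 419^2 = 175561 ≡ 47
281^16 ≡ 47^2 = 2209 ≡ 136
281^32 ≡ 136^2 = 18496 ≡ 530
281^64 ≡ 530^2 = 280900 ≡ 354
281^128 ≡ 354^2 = 125316 ≡ 245
281^256 ≡ 245^2 = 60025 ≡ 599
363 = 256 + 64 + 32 + 8 + 2 + 1, so 281^363 ≡ 599·354·530·47·187·281 ≡ 135 (mod 691)

135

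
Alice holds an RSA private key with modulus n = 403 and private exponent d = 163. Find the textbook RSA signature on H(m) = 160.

160

(H(m))^2 ≡ 160^2 = 25600 ≡ 211
(H(m))^4 ≡ 211^2 = 44521 ≡ 191
(H(m))^8 ≡ 191^2 = 36481 ≡ 211
(H(m))^16 ≡ 211^2 = 44521 ≡ 191
(H(m))^32 ≡ 191^2 = 36481 ≡ 211
(H(m))^64 ≡ 211^2 = 44521 ≡ 191
(H(m))^128 ≡ 191^2 = 36481 ≡ 211
163 = 128 + 32 + 2 + 1, so (H(m))^163 ≡ 211·211·211·160 ≡ 160 (mod 403)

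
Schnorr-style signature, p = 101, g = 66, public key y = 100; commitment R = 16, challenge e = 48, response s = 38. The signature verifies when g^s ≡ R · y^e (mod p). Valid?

no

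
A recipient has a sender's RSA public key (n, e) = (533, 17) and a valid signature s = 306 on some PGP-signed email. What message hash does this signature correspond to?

Squares mod 533: s^1≡306, s^2≡361, s^4≡269, s^8≡406, s^16≡139
17 = 16 + 1, so s^17 ≡ 139·306 ≡ 427 (mod 533)

427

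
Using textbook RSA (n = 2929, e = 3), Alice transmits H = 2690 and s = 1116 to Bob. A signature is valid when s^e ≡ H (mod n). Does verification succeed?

fails

s^2 ≡ 1116^2 = 1245456 ≡ 631
3 = 2 + 1, so s^3 ≡ 631·1116 ≡ 1236 (mod 2929)
The recovered value 1236 does not match the digest 2690.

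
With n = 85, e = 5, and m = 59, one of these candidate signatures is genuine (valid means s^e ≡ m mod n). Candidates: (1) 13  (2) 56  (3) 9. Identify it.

Candidate 1: Squares mod 85: 13^1≡13, 13^2≡84, 13^4≡1; 5 = 4 + 1, so 13^5 ≡ 1·13 ≡ 13 (mod 85)
Candidate 2: Squares mod 85: 56^1≡56, 56^2≡76, 56^4≡81; 5 = 4 + 1, so 56^5 ≡ 81·56 ≡ 31 (mod 85)
Candidate 3: Squares mod 85: 9^1≡9, 9^2≡81, 9^4≡16; 5 = 4 + 1, so 9^5 ≡ 16·9 ≡ 59 (mod 85)
  → matches m = 59

3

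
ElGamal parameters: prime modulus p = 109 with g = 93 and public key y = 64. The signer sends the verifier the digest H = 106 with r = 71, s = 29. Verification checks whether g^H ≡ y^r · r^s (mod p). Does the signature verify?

Left side g^H mod p:
93^2 = 8649 ≡ 38
93^4 ≡ 38^2 = 1444 ≡ 27
93^8 ≡ 27^2 = 729 ≡ 75
93^16 ≡ 75^2 = 5625 ≡ 66
93^32 ≡ 66^2 = 4356 ≡ 105
93^64 ≡ 105^2 = 11025 ≡ 16
106 = 64 + 32 + 8 + 2, so 93^106 ≡ 16·105·75·38 ≡ 66 (mod 109)
Right side y^r · r^s mod p:
64^2 = 4096 ≡ 63
64^4 ≡ 63^2 = 3969 ≡ 45
64^8 ≡ 45^2 = 2025 ≡ 63
64^16 ≡ 63^2 = 3969 ≡ 45
64^32 ≡ 45^2 = 2025 ≡ 63
64^64 ≡ 63^2 = 3969 ≡ 45
71 = 64 + 4 + 2 + 1, so 64^71 ≡ 45·45·63·64 ≡ 46 (mod 109)
71^2 = 5041 ≡ 27
71^4 ≡ 27^2 = 729 ≡ 75
71^8 ≡ 75^2 = 5625 ≡ 66
71^16 ≡ 66^2 = 4356 ≡ 105
29 = 16 + 8 + 4 + 1, so 71^29 ≡ 105·66·75·71 ≡ 82 (mod 109)
46·82 = 3772 ≡ 66 (mod 109)
66 ≡ 66 (mod 109), so the signature is genuine.

verifies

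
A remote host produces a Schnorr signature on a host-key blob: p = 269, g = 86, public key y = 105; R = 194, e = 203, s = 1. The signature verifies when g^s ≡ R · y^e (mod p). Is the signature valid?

invalid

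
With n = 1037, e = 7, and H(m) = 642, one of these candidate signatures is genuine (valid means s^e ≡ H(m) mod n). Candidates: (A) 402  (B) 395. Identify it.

Candidate A: Squares mod 1037: 402^1≡402, 402^2≡869, 402^4≡225; 7 = 4 + 2 + 1, so 402^7 ≡ 225·869·402 ≡ 598 (mod 1037)
Candidate B: Squares mod 1037: 395^1≡395, 395^2≡475, 395^4≡596; 7 = 4 + 2 + 1, so 395^7 ≡ 596·475·395 ≡ 642 (mod 1037)
  → matches H(m) = 642

B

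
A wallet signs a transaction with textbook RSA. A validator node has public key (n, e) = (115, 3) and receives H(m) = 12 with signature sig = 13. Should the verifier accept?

sig^3 mod 115 = 12
sig^3 mod 115 = 12 matches H(m).

accept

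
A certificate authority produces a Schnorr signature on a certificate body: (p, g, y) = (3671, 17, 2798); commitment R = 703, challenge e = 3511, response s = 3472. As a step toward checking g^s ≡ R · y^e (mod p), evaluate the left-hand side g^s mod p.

2572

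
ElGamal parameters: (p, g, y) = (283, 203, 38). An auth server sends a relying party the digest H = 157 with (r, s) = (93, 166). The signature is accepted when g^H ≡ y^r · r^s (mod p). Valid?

Left side g^H mod p:
203^157 mod 283 = 59
Right side y^r · r^s mod p:
38^93 mod 283 = 216
93^166 mod 283 = 261
216·261 = 56376 ≡ 59 (mod 283)
59 ≡ 59 (mod 283), so the signature is genuine.

yes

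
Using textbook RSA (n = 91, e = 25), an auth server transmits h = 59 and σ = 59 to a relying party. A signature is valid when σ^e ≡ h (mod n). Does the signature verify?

verifies

σ^2 ≡ 59^2 = 3481 ≡ 23
σ^4 ≡ 23^2 = 529 ≡ 74
σ^8 ≡ 74^2 = 5476 ≡ 16
σ^16 ≡ 16^2 = 256 ≡ 74
25 = 16 + 8 + 1, so σ^25 ≡ 74·16·59 ≡ 59 (mod 91)
Since 59 equals the digest 59, verification succeeds.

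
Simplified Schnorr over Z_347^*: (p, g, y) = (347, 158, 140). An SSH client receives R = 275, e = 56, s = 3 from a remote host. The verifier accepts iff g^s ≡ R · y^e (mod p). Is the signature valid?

invalid

g^s mod p:
158^2 = 24964 ≡ 327
3 = 2 + 1, so 158^3 ≡ 327·158 ≡ 310 (mod 347)
R · y^e mod p:
140^2 = 19600 ≡ 168
140^4 ≡ 168^2 = 28224 ≡ 117
140^8 ≡ 117^2 = 13689 ≡ 156
140^16 ≡ 156^2 = 24336 ≡ 46
140^32 ≡ 46^2 = 2116 ≡ 34
56 = 32 + 16 + 8, so 140^56 ≡ 34·46·156 ≡ 43 (mod 347)
275·43 = 11825 ≡ 27 (mod 347)
310 ≠ 27; the check fails.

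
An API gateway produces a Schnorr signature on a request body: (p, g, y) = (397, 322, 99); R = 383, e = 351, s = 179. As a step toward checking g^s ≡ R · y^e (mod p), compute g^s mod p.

Squares mod 397: 322^1≡322, 322^2≡67, 322^4≡122, 322^8≡195, 322^16≡310, 322^32≡26, 322^64≡279, 322^128≡29
179 = 128 + 32 + 16 + 2 + 1, so 322^179 ≡ 29·26·310·67·322 ≡ 56 (mod 397)

56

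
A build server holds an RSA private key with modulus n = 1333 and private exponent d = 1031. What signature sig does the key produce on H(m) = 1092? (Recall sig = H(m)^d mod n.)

(H(m))^2 ≡ 1092^2 = 1192464 ≡ 762
(H(m))^4 ≡ 762^2 = 580644 ≡ 789
(H(m))^8 ≡ 789^2 = 622521 ≡ 10
(H(m))^16 ≡ 10^2 = 100
(H(m))^32 ≡ 100^2 = 10000 ≡ 669
(H(m))^64 ≡ 669^2 = 447561 ≡ 1006
(H(m))^128 ≡ 1006^2 = 1012036 ≡ 289
(H(m))^256 ≡ 289^2 = 83521 ≡ 875
(H(m))^512 ≡ 875^2 = 765625 ≡ 483
(H(m))^1024 ≡ 483^2 = 233289 ≡ 14
1031 = 1024 + 4 + 2 + 1, so (H(m))^1031 ≡ 14·789·762·1092 ≡ 547 (mod 1333)

547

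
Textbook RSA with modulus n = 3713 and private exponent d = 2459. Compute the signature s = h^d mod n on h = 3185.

h^2 ≡ 3185^2 = 10144225 ≡ 309
h^4 ≡ 309^2 = 95481 ≡ 2656
h^8 ≡ 2656^2 = 7054336 ≡ 3349
h^16 ≡ 3349^2 = 11215801 ≡ 2541
h^32 ≡ 2541^2 = 6456681 ≡ 3487
h^64 ≡ 3487^2 = 12159169 ≡ 2807
h^128 ≡ 2807^2 = 7879249 ≡ 263
h^256 ≡ 263^2 = 69169 ≡ 2335
h^512 ≡ 2335^2 = 5452225 ≡ 1541
h^1024 ≡ 1541^2 = 2374681 ≡ 2074
h^2048 ≡ 2074^2 = 4301476 ≡ 1822
2459 = 2048 + 256 + 128 + 16 + 8 + 2 + 1, so h^2459 ≡ 1822·2335·263·2541·3349·309·3185 ≡ 1652 (mod 3713)

1652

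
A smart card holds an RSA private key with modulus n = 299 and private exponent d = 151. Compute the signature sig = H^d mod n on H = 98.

H^2 ≡ 98^2 = 9604 ≡ 36
H^4 ≡ 36^2 = 1296 ≡ 100
H^8 ≡ 100^2 = 10000 ≡ 133
H^16 ≡ 133^2 = 17689 ≡ 48
H^32 ≡ 48^2 = 2304 ≡ 211
H^64 ≡ 211^2 = 44521 ≡ 269
H^128 ≡ 269^2 = 72361 ≡ 3
151 = 128 + 16 + 4 + 2 + 1, so H^151 ≡ 3·48·100·36·98 ≡ 110 (mod 299)

110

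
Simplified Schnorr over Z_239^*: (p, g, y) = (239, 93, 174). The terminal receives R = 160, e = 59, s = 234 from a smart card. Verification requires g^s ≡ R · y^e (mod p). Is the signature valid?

invalid

g^s mod p:
93^234 mod 239 = 55
R · y^e mod p:
174^59 mod 239 = 155
160·155 = 24800 ≡ 183 (mod 239)
55 ≠ 183; the check fails.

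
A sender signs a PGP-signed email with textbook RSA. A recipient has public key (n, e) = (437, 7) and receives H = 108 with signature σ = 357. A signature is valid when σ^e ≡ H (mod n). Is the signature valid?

valid

σ^2 ≡ 357^2 = 127449 ≡ 282
σ^4 ≡ 282^2 = 79524 ≡ 427
7 = 4 + 2 + 1, so σ^7 ≡ 427·282·357 ≡ 108 (mod 437)
108 = H, so the signature checks out.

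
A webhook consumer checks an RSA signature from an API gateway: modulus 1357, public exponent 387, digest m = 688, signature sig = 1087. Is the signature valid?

invalid

sig^2 ≡ 1087^2 = 1181569 ≡ 979
sig^4 ≡ 979^2 = 958441 ≡ 399
sig^8 ≡ 399^2 = 159201 ≡ 432
sig^16 ≡ 432^2 = 186624 ≡ 715
sig^32 ≡ 715^2 = 511225 ≡ 993
sig^64 ≡ 993^2 = 986049 ≡ 867
sig^128 ≡ 867^2 = 751689 ≡ 1268
sig^256 ≡ 1268^2 = 1607824 ≡ 1136
387 = 256 + 128 + 2 + 1, so sig^387 ≡ 1136·1268·979·1087 ≡ 1255 (mod 1357)
sig^387 mod 1357 = 1255, but m = 688.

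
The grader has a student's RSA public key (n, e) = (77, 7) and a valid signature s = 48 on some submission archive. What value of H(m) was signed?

27

Squares mod 77: s^1≡48, s^2≡71, s^4≡36
7 = 4 + 2 + 1, so s^7 ≡ 36·71·48 ≡ 27 (mod 77)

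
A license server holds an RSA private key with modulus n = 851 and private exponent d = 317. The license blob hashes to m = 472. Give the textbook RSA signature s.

m^2 ≡ 472^2 = 222784 ≡ 673
m^4 ≡ 673^2 = 452929 ≡ 197
m^8 ≡ 197^2 = 38809 ≡ 514
m^16 ≡ 514^2 = 264196 ≡ 386
m^32 ≡ 386^2 = 148996 ≡ 71
m^64 ≡ 71^2 = 5041 ≡ 786
m^128 ≡ 786^2 = 617796 ≡ 821
m^256 ≡ 821^2 = 674041 ≡ 49
317 = 256 + 32 + 16 + 8 + 4 + 1, so m^317 ≡ 49·71·386·514·197·472 ≡ 326 (mod 851)

326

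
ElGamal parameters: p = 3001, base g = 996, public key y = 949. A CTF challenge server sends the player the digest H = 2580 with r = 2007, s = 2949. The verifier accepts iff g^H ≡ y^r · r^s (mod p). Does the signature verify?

verifies

Left side g^H mod p:
996^2580 mod 3001 = 1323
Right side y^r · r^s mod p:
949^2007 mod 3001 = 268
2007^2949 mod 3001 = 688
268·688 = 184384 ≡ 1323 (mod 3001)
1323 ≡ 1323 (mod 3001), so the signature is genuine.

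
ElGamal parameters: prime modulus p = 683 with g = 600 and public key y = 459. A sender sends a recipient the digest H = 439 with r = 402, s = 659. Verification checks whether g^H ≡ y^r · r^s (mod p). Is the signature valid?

valid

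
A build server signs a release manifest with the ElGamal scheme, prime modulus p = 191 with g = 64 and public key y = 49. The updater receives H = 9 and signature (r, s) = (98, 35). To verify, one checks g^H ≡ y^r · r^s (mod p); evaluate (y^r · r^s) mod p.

49^2 = 2401 ≡ 109
49^4 ≡ 109^2 = 11881 ≡ 39
49^8 ≡ 39^2 = 1521 ≡ 184
49^16 ≡ 184^2 = 33856 ≡ 49
49^32 ≡ 49^2 = 2401 ≡ 109
49^64 ≡ 109^2 = 11881 ≡ 39
98 = 64 + 32 + 2, so 49^98 ≡ 39·109·109 ≡ 184 (mod 191)
98^2 = 9604 ≡ 54
98^4 ≡ 54^2 = 2916 ≡ 51
98^8 ≡ 51^2 = 2601 ≡ 118
98^16 ≡ 118^2 = 13924 ≡ 172
98^32 ≡ 172^2 = 29584 ≡ 170
35 = 32 + 2 + 1, so 98^35 ≡ 170·54·98 ≡ 30 (mod 191)
y^r · r^s ≡ 184·30 = 5520 ≡ 172 (mod 191)

172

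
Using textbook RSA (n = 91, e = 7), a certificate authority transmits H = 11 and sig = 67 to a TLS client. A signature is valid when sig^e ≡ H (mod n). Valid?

yes

Squares mod 91: sig^1≡67, sig^2≡30, sig^4≡81
7 = 4 + 2 + 1, so sig^7 ≡ 81·30·67 ≡ 11 (mod 91)
Since 11 equals the digest 11, verification succeeds.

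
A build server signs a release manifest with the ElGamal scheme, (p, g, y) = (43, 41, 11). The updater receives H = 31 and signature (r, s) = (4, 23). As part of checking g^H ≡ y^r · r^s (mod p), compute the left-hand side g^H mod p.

35

41^2 = 1681 ≡ 4
41^4 ≡ 4^2 = 16
41^8 ≡ 16^2 = 256 ≡ 41
41^16 ≡ 41^2 = 1681 ≡ 4
31 = 16 + 8 + 4 + 2 + 1, so 41^31 ≡ 4·41·16·4·41 ≡ 35 (mod 43)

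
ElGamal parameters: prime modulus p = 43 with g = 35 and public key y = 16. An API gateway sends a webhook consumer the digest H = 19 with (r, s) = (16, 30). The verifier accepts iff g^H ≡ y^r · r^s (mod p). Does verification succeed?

fails

Left side g^H mod p:
35^2 = 1225 ≡ 21
35^4 ≡ 21^2 = 441 ≡ 11
35^8 ≡ 11^2 = 121 ≡ 35
35^16 ≡ 35^2 = 1225 ≡ 21
19 = 16 + 2 + 1, so 35^19 ≡ 21·21·35 ≡ 41 (mod 43)
Right side y^r · r^s mod p:
16^2 = 256 ≡ 41
16^4 ≡ 41^2 = 1681 ≡ 4
16^8 ≡ 4^2 = 16
16^16 ≡ 16^2 = 256 ≡ 41
16^2 = 256 ≡ 41
16^4 ≡ 41^2 = 1681 ≡ 4
16^8 ≡ 4^2 = 16
16^16 ≡ 16^2 = 256 ≡ 41
30 = 16 + 8 + 4 + 2, so 16^30 ≡ 41·16·4·41 ≡ 41 (mod 43)
41·41 = 1681 ≡ 4 (mod 43)
41 ≠ 4, so verification fails.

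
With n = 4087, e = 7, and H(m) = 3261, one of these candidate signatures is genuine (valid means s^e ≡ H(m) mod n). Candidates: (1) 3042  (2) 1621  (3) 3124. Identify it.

Candidate 1: Squares mod 4087: 3042^1≡3042, 3042^2≡796, 3042^4≡131; 7 = 4 + 2 + 1, so 3042^7 ≡ 131·796·3042 ≡ 3261 (mod 4087)
  → matches H(m) = 3261
Candidate 2: Squares mod 4087: 1621^1≡1621, 1621^2≡3787, 1621^4≡86; 7 = 4 + 2 + 1, so 1621^7 ≡ 86·3787·1621 ≡ 471 (mod 4087)
Candidate 3: Squares mod 4087: 3124^1≡3124, 3124^2≡3707, 3124^4≡1355; 7 = 4 + 2 + 1, so 3124^7 ≡ 1355·3707·3124 ≡ 1599 (mod 4087)

1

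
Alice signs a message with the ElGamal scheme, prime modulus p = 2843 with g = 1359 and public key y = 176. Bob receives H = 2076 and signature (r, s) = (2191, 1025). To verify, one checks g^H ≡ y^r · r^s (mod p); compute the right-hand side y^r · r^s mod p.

Squares mod 2843: 176^1≡176, 176^2≡2546, 176^4≡76, 176^8≡90, 176^16≡2414, 176^32≡2089, 176^64≡2759, 176^128≡1370, 176^256≡520, 176^512≡315, 176^1024≡2563, 176^2048≡1639
2191 = 2048 + 128 + 8 + 4 + 2 + 1, so 176^2191 ≡ 1639·1370·90·76·2546·176 ≡ 2027 (mod 2843)
Squares mod 2843: 2191^1≡2191, 2191^2≡1497, 2191^4≡725, 2191^8≡2513, 2191^16≡866, 2191^32≡2247, 2191^64≡2684, 2191^128≡2537, 2191^256≡2660, 2191^512≡2216, 2191^1024≡795
1025 = 1024 + 1, so 2191^1025 ≡ 795·2191 ≡ 1929 (mod 2843)
y^r · r^s ≡ 2027·1929 = 3910083 ≡ 958 (mod 2843)

958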